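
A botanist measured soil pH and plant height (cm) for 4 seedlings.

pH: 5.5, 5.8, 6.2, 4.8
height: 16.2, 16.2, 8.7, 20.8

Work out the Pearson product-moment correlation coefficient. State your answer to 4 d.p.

n = 4, Σx = 22.3, Σy = 61.9, Σx² = 125.37, Σy² = 1033.21, Σxy = 336.84
nΣxy − ΣxΣy = 1347.36 − 1380.37 = -33.01
nΣx² − (Σx)² = 501.48 − 497.29 = 4.19; nΣy² − (Σy)² = 4132.84 − 3831.61 = 301.23
r = -33.01 / √(4.19 × 301.23) = -33.01 / 35.5268 ≈ -0.9292

-0.9292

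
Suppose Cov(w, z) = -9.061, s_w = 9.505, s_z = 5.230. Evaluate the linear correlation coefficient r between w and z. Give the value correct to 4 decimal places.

r = Cov(w,z) / (s_w · s_z) = -9.061 / (9.505 × 5.230)
  = -9.061 / 49.7112 ≈ -0.1823

-0.1823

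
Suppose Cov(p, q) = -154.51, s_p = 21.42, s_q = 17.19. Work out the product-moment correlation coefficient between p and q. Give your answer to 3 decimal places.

r = Cov(p,q) / (s_p · s_q) = -154.51 / (21.42 × 17.19)
  = -154.51 / 368.2098 ≈ -0.420

-0.420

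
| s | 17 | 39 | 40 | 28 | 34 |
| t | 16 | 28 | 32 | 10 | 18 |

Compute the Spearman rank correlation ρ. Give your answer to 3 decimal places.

Rank s: 1, 4, 5, 2, 3
Rank t: 2, 4, 5, 1, 3
d = rank(s) − rank(t): -1, 0, 0, 1, 0; Σd² = 2
ρ = 1 − 6Σd² / [n(n²−1)] = 1 − 6×2 / (5×24) = 1 − 12/120 ≈ 0.900

0.900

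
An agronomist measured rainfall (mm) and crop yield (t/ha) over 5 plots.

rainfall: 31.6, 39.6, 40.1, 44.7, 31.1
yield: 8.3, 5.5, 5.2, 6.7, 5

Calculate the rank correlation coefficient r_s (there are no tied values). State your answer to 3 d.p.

0.300

Rank rainfall: 2, 3, 4, 5, 1
Rank yield: 5, 3, 2, 4, 1
d = rank(rainfall) − rank(yield): -3, 0, 2, 1, 0; Σd² = 14
ρ = 1 − 6Σd² / [n(n²−1)] = 1 − 6×14 / (5×24) = 1 − 84/120 ≈ 0.300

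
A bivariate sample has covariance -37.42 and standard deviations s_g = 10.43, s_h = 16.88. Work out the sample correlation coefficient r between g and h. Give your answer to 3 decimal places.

-0.213

r = Cov(g,h) / (s_g · s_h) = -37.42 / (10.43 × 16.88)
  = -37.42 / 176.0584 ≈ -0.213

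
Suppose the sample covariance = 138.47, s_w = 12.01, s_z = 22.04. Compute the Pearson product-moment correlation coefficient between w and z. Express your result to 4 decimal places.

0.5231

r = Cov(w,z) / (s_w · s_z) = 138.47 / (12.01 × 22.04)
  = 138.47 / 264.7004 ≈ 0.5231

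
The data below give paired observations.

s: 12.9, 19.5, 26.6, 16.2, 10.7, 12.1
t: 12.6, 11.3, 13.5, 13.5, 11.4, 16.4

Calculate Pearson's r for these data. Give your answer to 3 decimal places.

-0.078

n = 6, Σs = 98, Σt = 78.7, Σs² = 1777.56, Σt² = 1049.87, Σst = 1281.11
nΣst − ΣsΣt = 7686.66 − 7712.6 = -25.94
nΣs² − (Σs)² = 10665.36 − 9604 = 1061.36; nΣt² − (Σt)² = 6299.22 − 6193.69 = 105.53
r = -25.94 / √(1061.36 × 105.53) = -25.94 / 334.6720 ≈ -0.078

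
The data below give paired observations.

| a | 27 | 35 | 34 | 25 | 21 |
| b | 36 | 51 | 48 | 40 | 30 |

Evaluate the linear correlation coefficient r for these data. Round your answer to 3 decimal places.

0.957

n = 5, Σa = 142, Σb = 205, Σa² = 4176, Σb² = 8701, Σab = 6019
nΣab − ΣaΣb = 30095 − 29110 = 985
nΣa² − (Σa)² = 20880 − 20164 = 716; nΣb² − (Σb)² = 43505 − 42025 = 1480
r = 985 / √(716 × 1480) = 985 / 1029.4076 ≈ 0.957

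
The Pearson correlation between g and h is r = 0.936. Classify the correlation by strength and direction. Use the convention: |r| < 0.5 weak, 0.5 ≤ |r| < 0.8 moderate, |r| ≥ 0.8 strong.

strong positive

r = 0.936 > 0 so the relationship is positive.
|r| = 0.936, which falls in the strong range.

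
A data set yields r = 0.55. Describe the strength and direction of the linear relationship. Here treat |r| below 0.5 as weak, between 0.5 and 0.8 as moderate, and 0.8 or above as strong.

r = 0.55 > 0 so the relationship is positive.
|r| = 0.55, which falls in the moderate range.

moderate positive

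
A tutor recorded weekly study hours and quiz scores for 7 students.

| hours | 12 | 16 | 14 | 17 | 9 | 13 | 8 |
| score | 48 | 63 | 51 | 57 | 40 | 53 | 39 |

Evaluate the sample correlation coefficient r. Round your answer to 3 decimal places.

0.946

n = 7, Σx = 89, Σy = 351, Σx² = 1199, Σy² = 18053, Σxy = 4628
nΣxy − ΣxΣy = 32396 − 31239 = 1157
nΣx² − (Σx)² = 8393 − 7921 = 472; nΣy² − (Σy)² = 126371 − 123201 = 3170
r = 1157 / √(472 × 3170) = 1157 / 1223.2089 ≈ 0.946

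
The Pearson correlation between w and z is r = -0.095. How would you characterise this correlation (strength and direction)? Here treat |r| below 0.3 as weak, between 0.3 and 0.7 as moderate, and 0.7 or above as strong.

r = -0.095 < 0 so the relationship is negative.
|r| = 0.095, which falls in the weak range.

weak negative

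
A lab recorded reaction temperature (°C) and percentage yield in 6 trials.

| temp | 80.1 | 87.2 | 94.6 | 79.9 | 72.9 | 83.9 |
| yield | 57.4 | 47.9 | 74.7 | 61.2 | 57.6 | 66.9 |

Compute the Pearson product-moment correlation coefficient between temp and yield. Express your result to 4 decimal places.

n = 6, Σx = 498.6, Σy = 365.7, Σx² = 41706.64, Σy² = 22708.07, Σxy = 30543.07
nΣxy − ΣxΣy = 183258.42 − 182338.02 = 920.4
nΣx² − (Σx)² = 250239.84 − 248601.96 = 1637.88; nΣy² − (Σy)² = 136248.42 − 133736.49 = 2511.93
r = 920.4 / √(1637.88 × 2511.93) = 920.4 / 2028.3589 ≈ 0.4538

0.4538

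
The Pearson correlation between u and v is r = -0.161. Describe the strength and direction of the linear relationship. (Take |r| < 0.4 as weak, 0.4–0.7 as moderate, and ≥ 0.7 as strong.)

r = -0.161 < 0 so the relationship is negative.
|r| = 0.161, which falls in the weak range.

weak negative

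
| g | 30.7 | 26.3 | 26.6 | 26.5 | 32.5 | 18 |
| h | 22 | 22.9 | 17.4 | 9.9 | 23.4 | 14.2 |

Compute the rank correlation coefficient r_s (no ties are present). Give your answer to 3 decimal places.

0.543

Rank g: 5, 2, 4, 3, 6, 1
Rank h: 4, 5, 3, 1, 6, 2
d = rank(g) − rank(h): 1, -3, 1, 2, 0, -1; Σd² = 16
ρ = 1 − 6Σd² / [n(n²−1)] = 1 − 6×16 / (6×35) = 1 − 96/210 ≈ 0.543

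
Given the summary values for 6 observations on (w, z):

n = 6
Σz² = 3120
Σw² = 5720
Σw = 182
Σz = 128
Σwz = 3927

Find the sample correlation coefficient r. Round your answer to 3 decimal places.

0.159

r = (nΣwz − ΣwΣz) / √[(nΣw² − (Σw)²)(nΣz² − (Σz)²)]
Numerator: 6×3927 − 182×128 = 266
Denominator: √[(34320 − 33124)(18720 − 16384)] = √[1196 × 2336] = 1671.4832
r = 266 / 1671.4832 ≈ 0.159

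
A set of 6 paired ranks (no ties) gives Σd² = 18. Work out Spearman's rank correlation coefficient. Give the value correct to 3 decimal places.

0.486

ρ = 1 − 6Σd² / [n(n²−1)] = 1 − 6×18 / (6×35)
  = 1 − 108/210 = 1 − 0.5143 ≈ 0.486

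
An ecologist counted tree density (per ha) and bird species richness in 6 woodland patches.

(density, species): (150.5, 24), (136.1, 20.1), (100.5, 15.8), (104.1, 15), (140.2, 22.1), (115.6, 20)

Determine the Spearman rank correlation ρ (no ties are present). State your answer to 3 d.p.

Rank density: 6, 4, 1, 2, 5, 3
Rank species: 6, 4, 2, 1, 5, 3
d = rank(density) − rank(species): 0, 0, -1, 1, 0, 0; Σd² = 2
ρ = 1 − 6Σd² / [n(n²−1)] = 1 − 6×2 / (6×35) = 1 − 12/210 ≈ 0.943

0.943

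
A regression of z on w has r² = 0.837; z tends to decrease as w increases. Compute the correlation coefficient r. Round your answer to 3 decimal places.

-0.915

|r| = √0.837 = 0.915
The association is negative, so r = −0.915.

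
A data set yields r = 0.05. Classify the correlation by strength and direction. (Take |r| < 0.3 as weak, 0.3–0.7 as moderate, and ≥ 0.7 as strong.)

weak positive

r = 0.05 > 0 so the relationship is positive.
|r| = 0.05, which falls in the weak range.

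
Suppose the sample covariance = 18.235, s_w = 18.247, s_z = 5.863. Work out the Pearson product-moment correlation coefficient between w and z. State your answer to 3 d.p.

0.170

r = Cov(w,z) / (s_w · s_z) = 18.235 / (18.247 × 5.863)
  = 18.235 / 106.9822 ≈ 0.170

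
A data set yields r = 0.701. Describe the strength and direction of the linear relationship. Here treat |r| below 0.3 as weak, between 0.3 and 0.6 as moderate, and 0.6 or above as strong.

strong positive

r = 0.701 > 0 so the relationship is positive.
|r| = 0.701, which falls in the strong range.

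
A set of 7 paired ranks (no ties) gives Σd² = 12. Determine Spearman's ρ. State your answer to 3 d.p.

ρ = 1 − 6Σd² / [n(n²−1)] = 1 − 6×12 / (7×48)
  = 1 − 72/336 = 1 − 0.2143 ≈ 0.786

0.786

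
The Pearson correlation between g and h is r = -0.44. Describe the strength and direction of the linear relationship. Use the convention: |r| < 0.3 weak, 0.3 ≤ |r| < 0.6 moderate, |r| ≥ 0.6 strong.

moderate negative

r = -0.44 < 0 so the relationship is negative.
|r| = 0.44, which falls in the moderate range.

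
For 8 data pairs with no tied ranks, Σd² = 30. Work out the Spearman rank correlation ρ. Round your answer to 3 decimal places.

ρ = 1 − 6Σd² / [n(n²−1)] = 1 − 6×30 / (8×63)
  = 1 − 180/504 = 1 − 0.3571 ≈ 0.643

0.643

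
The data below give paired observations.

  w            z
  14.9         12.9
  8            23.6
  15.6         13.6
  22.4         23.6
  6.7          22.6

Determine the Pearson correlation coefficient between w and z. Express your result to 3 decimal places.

-0.205

n = 5, Σw = 67.6, Σz = 96.3, Σw² = 1076.02, Σz² = 1976.05, Σwz = 1273.23
nΣwz − ΣwΣz = 6366.15 − 6509.88 = -143.73
nΣw² − (Σw)² = 5380.1 − 4569.76 = 810.34; nΣz² − (Σz)² = 9880.25 − 9273.69 = 606.56
r = -143.73 / √(810.34 × 606.56) = -143.73 / 701.0848 ≈ -0.205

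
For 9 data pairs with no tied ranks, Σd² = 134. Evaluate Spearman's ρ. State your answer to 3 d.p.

ρ = 1 − 6Σd² / [n(n²−1)] = 1 − 6×134 / (9×80)
  = 1 − 804/720 = 1 − 1.1167 ≈ -0.117

-0.117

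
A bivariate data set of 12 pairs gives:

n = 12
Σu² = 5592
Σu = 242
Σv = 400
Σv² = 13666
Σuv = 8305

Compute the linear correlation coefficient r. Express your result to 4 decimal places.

0.4898

r = (nΣuv − ΣuΣv) / √[(nΣu² − (Σu)²)(nΣv² − (Σv)²)]
Numerator: 12×8305 − 242×400 = 2860
Denominator: √[(67104 − 58564)(163992 − 160000)] = √[8540 × 3992] = 5838.8081
r = 2860 / 5838.8081 ≈ 0.4898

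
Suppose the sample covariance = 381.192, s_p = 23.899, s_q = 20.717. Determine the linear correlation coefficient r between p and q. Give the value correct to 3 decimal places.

0.770

r = Cov(p,q) / (s_p · s_q) = 381.192 / (23.899 × 20.717)
  = 381.192 / 495.1156 ≈ 0.770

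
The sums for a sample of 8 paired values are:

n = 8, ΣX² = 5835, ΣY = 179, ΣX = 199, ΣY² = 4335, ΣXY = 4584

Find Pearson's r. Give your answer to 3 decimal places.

r = (nΣXY − ΣXΣY) / √[(nΣX² − (ΣX)²)(nΣY² − (ΣY)²)]
Numerator: 8×4584 − 199×179 = 1051
Denominator: √[(46680 − 39601)(34680 − 32041)] = √[7079 × 2639] = 4322.2079
r = 1051 / 4322.2079 ≈ 0.243

0.243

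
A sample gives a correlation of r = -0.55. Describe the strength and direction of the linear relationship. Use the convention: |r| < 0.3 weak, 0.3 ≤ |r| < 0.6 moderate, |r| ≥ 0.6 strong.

r = -0.55 < 0 so the relationship is negative.
|r| = 0.55, which falls in the moderate range.

moderate negative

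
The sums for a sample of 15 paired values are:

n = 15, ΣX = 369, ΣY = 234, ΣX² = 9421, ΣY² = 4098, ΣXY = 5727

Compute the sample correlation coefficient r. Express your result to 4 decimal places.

r = (nΣXY − ΣXΣY) / √[(nΣX² − (ΣX)²)(nΣY² − (ΣY)²)]
Numerator: 15×5727 − 369×234 = -441
Denominator: √[(141315 − 136161)(61470 − 54756)] = √[5154 × 6714] = 5882.5127
r = -441 / 5882.5127 ≈ -0.0750

-0.0750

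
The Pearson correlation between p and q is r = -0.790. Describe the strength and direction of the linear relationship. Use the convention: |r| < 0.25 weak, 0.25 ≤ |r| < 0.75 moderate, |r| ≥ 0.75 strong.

strong negative

r = -0.790 < 0 so the relationship is negative.
|r| = 0.790, which falls in the strong range.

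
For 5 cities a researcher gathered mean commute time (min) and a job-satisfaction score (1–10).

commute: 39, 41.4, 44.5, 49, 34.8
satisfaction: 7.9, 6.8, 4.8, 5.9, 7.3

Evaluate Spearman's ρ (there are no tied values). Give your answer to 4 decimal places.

-0.8000

Rank commute: 2, 3, 4, 5, 1
Rank satisfaction: 5, 3, 1, 2, 4
d = rank(commute) − rank(satisfaction): -3, 0, 3, 3, -3; Σd² = 36
ρ = 1 − 6Σd² / [n(n²−1)] = 1 − 6×36 / (5×24) = 1 − 216/120 ≈ -0.8000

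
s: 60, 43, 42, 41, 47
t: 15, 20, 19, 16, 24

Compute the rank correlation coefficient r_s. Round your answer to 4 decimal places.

0.0000

Rank s: 5, 3, 2, 1, 4
Rank t: 1, 4, 3, 2, 5
d = rank(s) − rank(t): 4, -1, -1, -1, -1; Σd² = 20
ρ = 1 − 6Σd² / [n(n²−1)] = 1 − 6×20 / (5×24) = 1 − 120/120 ≈ 0.0000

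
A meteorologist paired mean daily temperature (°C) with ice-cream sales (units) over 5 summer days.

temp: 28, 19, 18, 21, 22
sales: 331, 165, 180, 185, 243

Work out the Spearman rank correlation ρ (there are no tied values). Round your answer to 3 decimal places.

0.900

Rank temp: 5, 2, 1, 3, 4
Rank sales: 5, 1, 2, 3, 4
d = rank(temp) − rank(sales): 0, 1, -1, 0, 0; Σd² = 2
ρ = 1 − 6Σd² / [n(n²−1)] = 1 − 6×2 / (5×24) = 1 − 12/120 ≈ 0.900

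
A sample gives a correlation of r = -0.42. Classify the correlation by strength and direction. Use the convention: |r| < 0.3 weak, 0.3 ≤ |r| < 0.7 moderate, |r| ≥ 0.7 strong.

r = -0.42 < 0 so the relationship is negative.
|r| = 0.42, which falls in the moderate range.

moderate negative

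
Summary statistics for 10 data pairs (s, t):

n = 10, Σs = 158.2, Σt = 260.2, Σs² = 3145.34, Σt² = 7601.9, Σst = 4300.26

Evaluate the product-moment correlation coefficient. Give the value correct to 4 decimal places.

0.2516

r = (nΣst − ΣsΣt) / √[(nΣs² − (Σs)²)(nΣt² − (Σt)²)]
Numerator: 10×4300.26 − 158.2×260.2 = 1838.96
Denominator: √[(31453.4 − 25027.24)(76019 − 67704.04)] = √[6426.16 × 8314.96] = 7309.8060
r = 1838.96 / 7309.8060 ≈ 0.2516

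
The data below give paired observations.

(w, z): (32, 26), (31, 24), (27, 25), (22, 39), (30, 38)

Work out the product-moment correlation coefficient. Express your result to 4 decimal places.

-0.5646

n = 5, Σw = 142, Σz = 152, Σw² = 4098, Σz² = 4842, Σwz = 4249
nΣwz − ΣwΣz = 21245 − 21584 = -339
nΣw² − (Σw)² = 20490 − 20164 = 326; nΣz² − (Σz)² = 24210 − 23104 = 1106
r = -339 / √(326 × 1106) = -339 / 600.4632 ≈ -0.5646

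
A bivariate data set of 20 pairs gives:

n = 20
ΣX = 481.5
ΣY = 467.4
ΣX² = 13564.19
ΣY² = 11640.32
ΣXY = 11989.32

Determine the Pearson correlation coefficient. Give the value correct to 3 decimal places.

r = (nΣXY − ΣXΣY) / √[(nΣX² − (ΣX)²)(nΣY² − (ΣY)²)]
Numerator: 20×11989.32 − 481.5×467.4 = 14733.3
Denominator: √[(271283.8 − 231842.25)(232806.4 − 218462.76)] = √[39441.55 × 14343.64] = 23785.1928
r = 14733.3 / 23785.1928 ≈ 0.619

0.619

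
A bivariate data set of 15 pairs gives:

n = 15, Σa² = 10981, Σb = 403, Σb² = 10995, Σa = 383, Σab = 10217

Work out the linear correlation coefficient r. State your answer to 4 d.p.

-0.1624

r = (nΣab − ΣaΣb) / √[(nΣa² − (Σa)²)(nΣb² − (Σb)²)]
Numerator: 15×10217 − 383×403 = -1094
Denominator: √[(164715 − 146689)(164925 − 162409)] = √[18026 × 2516] = 6734.4945
r = -1094 / 6734.4945 ≈ -0.1624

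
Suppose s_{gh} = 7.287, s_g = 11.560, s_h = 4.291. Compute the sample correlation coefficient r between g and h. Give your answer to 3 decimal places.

r = Cov(g,h) / (s_g · s_h) = 7.287 / (11.560 × 4.291)
  = 7.287 / 49.6040 ≈ 0.147

0.147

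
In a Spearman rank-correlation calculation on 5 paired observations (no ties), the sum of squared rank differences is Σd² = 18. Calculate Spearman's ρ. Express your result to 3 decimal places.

0.100

ρ = 1 − 6Σd² / [n(n²−1)] = 1 − 6×18 / (5×24)
  = 1 − 108/120 = 1 − 0.9000 ≈ 0.100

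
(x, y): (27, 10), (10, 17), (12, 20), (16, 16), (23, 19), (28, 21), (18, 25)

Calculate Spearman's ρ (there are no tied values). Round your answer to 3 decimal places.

Rank x: 6, 1, 2, 3, 5, 7, 4
Rank y: 1, 3, 5, 2, 4, 6, 7
d = rank(x) − rank(y): 5, -2, -3, 1, 1, 1, -3; Σd² = 50
ρ = 1 − 6Σd² / [n(n²−1)] = 1 − 6×50 / (7×48) = 1 − 300/336 ≈ 0.107

0.107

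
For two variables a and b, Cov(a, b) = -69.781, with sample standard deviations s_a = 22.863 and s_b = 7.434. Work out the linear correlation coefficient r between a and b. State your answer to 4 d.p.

-0.4106

r = Cov(a,b) / (s_a · s_b) = -69.781 / (22.863 × 7.434)
  = -69.781 / 169.9635 ≈ -0.4106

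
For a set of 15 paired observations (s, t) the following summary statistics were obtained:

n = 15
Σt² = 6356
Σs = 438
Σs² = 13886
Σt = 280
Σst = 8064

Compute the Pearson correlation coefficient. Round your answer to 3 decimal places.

r = (nΣst − ΣsΣt) / √[(nΣs² − (Σs)²)(nΣt² − (Σt)²)]
Numerator: 15×8064 − 438×280 = -1680
Denominator: √[(208290 − 191844)(95340 − 78400)] = √[16446 × 16940] = 16691.1725
r = -1680 / 16691.1725 ≈ -0.101

-0.101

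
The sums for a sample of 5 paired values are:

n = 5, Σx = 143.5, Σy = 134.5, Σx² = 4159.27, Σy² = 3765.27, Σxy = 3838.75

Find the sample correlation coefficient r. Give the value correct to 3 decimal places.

r = (nΣxy − ΣxΣy) / √[(nΣx² − (Σx)²)(nΣy² − (Σy)²)]
Numerator: 5×3838.75 − 143.5×134.5 = -107
Denominator: √[(20796.35 − 20592.25)(18826.35 − 18090.25)] = √[204.1 × 736.1] = 387.6055
r = -107 / 387.6055 ≈ -0.276

-0.276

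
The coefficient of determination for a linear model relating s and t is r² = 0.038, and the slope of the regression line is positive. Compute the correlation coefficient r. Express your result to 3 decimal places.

0.195

|r| = √0.038 = 0.195
The association is positive, so r = 0.195.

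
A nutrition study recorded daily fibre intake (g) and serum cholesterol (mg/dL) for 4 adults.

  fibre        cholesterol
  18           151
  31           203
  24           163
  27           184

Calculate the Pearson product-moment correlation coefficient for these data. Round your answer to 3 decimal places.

n = 4, Σx = 100, Σy = 701, Σx² = 2590, Σy² = 124435, Σxy = 17891
nΣxy − ΣxΣy = 71564 − 70100 = 1464
nΣx² − (Σx)² = 10360 − 10000 = 360; nΣy² − (Σy)² = 497740 − 491401 = 6339
r = 1464 / √(360 × 6339) = 1464 / 1510.6422 ≈ 0.969

0.969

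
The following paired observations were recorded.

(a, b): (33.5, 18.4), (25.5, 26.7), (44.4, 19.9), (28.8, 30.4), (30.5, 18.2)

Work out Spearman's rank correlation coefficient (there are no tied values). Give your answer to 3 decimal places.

Rank a: 4, 1, 5, 2, 3
Rank b: 2, 4, 3, 5, 1
d = rank(a) − rank(b): 2, -3, 2, -3, 2; Σd² = 30
ρ = 1 − 6Σd² / [n(n²−1)] = 1 − 6×30 / (5×24) = 1 − 180/120 ≈ -0.500

-0.500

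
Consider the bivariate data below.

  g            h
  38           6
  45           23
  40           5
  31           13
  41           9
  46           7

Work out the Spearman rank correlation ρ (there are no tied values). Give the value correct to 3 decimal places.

0.143

Rank g: 2, 5, 3, 1, 4, 6
Rank h: 2, 6, 1, 5, 4, 3
d = rank(g) − rank(h): 0, -1, 2, -4, 0, 3; Σd² = 30
ρ = 1 − 6Σd² / [n(n²−1)] = 1 − 6×30 / (6×35) = 1 − 180/210 ≈ 0.143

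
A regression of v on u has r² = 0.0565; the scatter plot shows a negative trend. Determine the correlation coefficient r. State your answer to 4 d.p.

-0.2377

|r| = √0.0565 = 0.2377
The association is negative, so r = −0.2377.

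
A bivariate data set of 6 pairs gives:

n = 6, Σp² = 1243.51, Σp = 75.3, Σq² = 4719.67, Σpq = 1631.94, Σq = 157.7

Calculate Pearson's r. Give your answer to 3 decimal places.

-0.838

r = (nΣpq − ΣpΣq) / √[(nΣp² − (Σp)²)(nΣq² − (Σq)²)]
Numerator: 6×1631.94 − 75.3×157.7 = -2083.17
Denominator: √[(7461.06 − 5670.09)(28318.02 − 24869.29)] = √[1790.97 × 3448.73] = 2485.2710
r = -2083.17 / 2485.2710 ≈ -0.838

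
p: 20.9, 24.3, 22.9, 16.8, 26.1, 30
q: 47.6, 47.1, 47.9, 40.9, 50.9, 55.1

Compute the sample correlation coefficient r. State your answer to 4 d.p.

0.9619

n = 6, Σp = 141, Σq = 289.5, Σp² = 3415.16, Σq² = 14078.21, Σpq = 6904.89
nΣpq − ΣpΣq = 41429.34 − 40819.5 = 609.84
nΣp² − (Σp)² = 20490.96 − 19881 = 609.96; nΣq² − (Σq)² = 84469.26 − 83810.25 = 659.01
r = 609.84 / √(609.96 × 659.01) = 609.84 / 634.0108 ≈ 0.9619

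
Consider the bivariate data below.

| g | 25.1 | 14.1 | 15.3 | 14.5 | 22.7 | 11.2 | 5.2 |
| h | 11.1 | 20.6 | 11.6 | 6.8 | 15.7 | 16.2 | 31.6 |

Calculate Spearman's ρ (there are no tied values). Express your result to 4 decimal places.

Rank g: 7, 3, 5, 4, 6, 2, 1
Rank h: 2, 6, 3, 1, 4, 5, 7
d = rank(g) − rank(h): 5, -3, 2, 3, 2, -3, -6; Σd² = 96
ρ = 1 − 6Σd² / [n(n²−1)] = 1 − 6×96 / (7×48) = 1 − 576/336 ≈ -0.7143

-0.7143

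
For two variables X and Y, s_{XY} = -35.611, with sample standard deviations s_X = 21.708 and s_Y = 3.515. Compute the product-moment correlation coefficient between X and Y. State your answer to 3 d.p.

-0.467

r = Cov(X,Y) / (s_X · s_Y) = -35.611 / (21.708 × 3.515)
  = -35.611 / 76.3036 ≈ -0.467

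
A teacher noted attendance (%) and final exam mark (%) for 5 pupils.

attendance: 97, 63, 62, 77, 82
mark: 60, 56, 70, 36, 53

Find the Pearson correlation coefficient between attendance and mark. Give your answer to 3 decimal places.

n = 5, Σx = 381, Σy = 275, Σx² = 29875, Σy² = 15741, Σxy = 20806
nΣxy − ΣxΣy = 104030 − 104775 = -745
nΣx² − (Σx)² = 149375 − 145161 = 4214; nΣy² − (Σy)² = 78705 − 75625 = 3080
r = -745 / √(4214 × 3080) = -745 / 3602.6546 ≈ -0.207

-0.207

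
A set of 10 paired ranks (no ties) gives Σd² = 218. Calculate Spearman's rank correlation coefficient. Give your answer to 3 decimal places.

ρ = 1 − 6Σd² / [n(n²−1)] = 1 − 6×218 / (10×99)
  = 1 − 1308/990 = 1 − 1.3212 ≈ -0.321

-0.321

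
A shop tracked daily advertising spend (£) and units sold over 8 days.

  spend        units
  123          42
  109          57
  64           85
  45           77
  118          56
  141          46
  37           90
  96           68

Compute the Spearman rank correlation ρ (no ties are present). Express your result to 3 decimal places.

-0.952

Rank spend: 7, 5, 3, 2, 6, 8, 1, 4
Rank units: 1, 4, 7, 6, 3, 2, 8, 5
d = rank(spend) − rank(units): 6, 1, -4, -4, 3, 6, -7, -1; Σd² = 164
ρ = 1 − 6Σd² / [n(n²−1)] = 1 − 6×164 / (8×63) = 1 − 984/504 ≈ -0.952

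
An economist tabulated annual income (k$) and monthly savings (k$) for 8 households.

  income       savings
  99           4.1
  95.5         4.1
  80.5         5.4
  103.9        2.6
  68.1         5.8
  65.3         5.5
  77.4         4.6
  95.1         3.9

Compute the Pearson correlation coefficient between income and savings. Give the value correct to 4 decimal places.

-0.9040

n = 8, Σx = 684.8, Σy = 36, Σx² = 60133.18, Σy² = 169.8, Σxy = 2983.35
nΣxy − ΣxΣy = 23866.8 − 24652.8 = -786
nΣx² − (Σx)² = 481065.44 − 468951.04 = 12114.4; nΣy² − (Σy)² = 1358.4 − 1296 = 62.4
r = -786 / √(12114.4 × 62.4) = -786 / 869.4473 ≈ -0.9040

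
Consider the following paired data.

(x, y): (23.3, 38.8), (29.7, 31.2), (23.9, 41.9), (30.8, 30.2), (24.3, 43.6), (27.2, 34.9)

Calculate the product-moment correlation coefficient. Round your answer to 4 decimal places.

-0.9252

n = 6, Σx = 159.2, Σy = 220.6, Σx² = 4275.16, Σy² = 8265.5, Σxy = 5771.01
nΣxy − ΣxΣy = 34626.06 − 35119.52 = -493.46
nΣx² − (Σx)² = 25650.96 − 25344.64 = 306.32; nΣy² − (Σy)² = 49593 − 48664.36 = 928.64
r = -493.46 / √(306.32 × 928.64) = -493.46 / 533.3489 ≈ -0.9252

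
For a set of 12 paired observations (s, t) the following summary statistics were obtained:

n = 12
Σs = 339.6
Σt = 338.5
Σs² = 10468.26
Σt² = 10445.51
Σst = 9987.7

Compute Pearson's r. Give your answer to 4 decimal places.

r = (nΣst − ΣsΣt) / √[(nΣs² − (Σs)²)(nΣt² − (Σt)²)]
Numerator: 12×9987.7 − 339.6×338.5 = 4897.8
Denominator: √[(125619.12 − 115328.16)(125346.12 − 114582.25)] = √[10290.96 × 10763.87] = 10524.7592
r = 4897.8 / 10524.7592 ≈ 0.4654

0.4654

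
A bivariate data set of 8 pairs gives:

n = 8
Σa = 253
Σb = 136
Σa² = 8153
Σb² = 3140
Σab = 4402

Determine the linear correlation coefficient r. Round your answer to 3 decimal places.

r = (nΣab − ΣaΣb) / √[(nΣa² − (Σa)²)(nΣb² − (Σb)²)]
Numerator: 8×4402 − 253×136 = 808
Denominator: √[(65224 − 64009)(25120 − 18496)] = √[1215 × 6624] = 2836.9279
r = 808 / 2836.9279 ≈ 0.285

0.285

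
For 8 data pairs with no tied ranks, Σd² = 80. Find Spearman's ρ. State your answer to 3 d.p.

ρ = 1 − 6Σd² / [n(n²−1)] = 1 − 6×80 / (8×63)
  = 1 − 480/504 = 1 − 0.9524 ≈ 0.048

0.048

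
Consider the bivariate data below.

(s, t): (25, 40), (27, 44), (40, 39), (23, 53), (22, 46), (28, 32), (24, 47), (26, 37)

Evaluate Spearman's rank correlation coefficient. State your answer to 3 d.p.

Rank s: 4, 6, 8, 2, 1, 7, 3, 5
Rank t: 4, 5, 3, 8, 6, 1, 7, 2
d = rank(s) − rank(t): 0, 1, 5, -6, -5, 6, -4, 3; Σd² = 148
ρ = 1 − 6Σd² / [n(n²−1)] = 1 − 6×148 / (8×63) = 1 − 888/504 ≈ -0.762

-0.762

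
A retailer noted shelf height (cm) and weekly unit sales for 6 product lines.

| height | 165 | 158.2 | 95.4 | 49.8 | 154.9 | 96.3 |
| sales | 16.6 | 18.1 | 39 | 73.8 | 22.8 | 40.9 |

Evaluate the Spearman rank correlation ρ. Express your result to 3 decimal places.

Rank height: 6, 5, 2, 1, 4, 3
Rank sales: 1, 2, 4, 6, 3, 5
d = rank(height) − rank(sales): 5, 3, -2, -5, 1, -2; Σd² = 68
ρ = 1 − 6Σd² / [n(n²−1)] = 1 − 6×68 / (6×35) = 1 − 408/210 ≈ -0.943

-0.943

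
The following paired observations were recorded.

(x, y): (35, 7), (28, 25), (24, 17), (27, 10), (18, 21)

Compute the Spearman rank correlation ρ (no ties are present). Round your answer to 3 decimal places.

Rank x: 5, 4, 2, 3, 1
Rank y: 1, 5, 3, 2, 4
d = rank(x) − rank(y): 4, -1, -1, 1, -3; Σd² = 28
ρ = 1 − 6Σd² / [n(n²−1)] = 1 − 6×28 / (5×24) = 1 − 168/120 ≈ -0.400

-0.400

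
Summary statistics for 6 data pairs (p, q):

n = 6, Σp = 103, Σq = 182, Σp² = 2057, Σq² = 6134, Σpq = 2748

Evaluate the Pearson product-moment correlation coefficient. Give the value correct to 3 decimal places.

-0.894

r = (nΣpq − ΣpΣq) / √[(nΣp² − (Σp)²)(nΣq² − (Σq)²)]
Numerator: 6×2748 − 103×182 = -2258
Denominator: √[(12342 − 10609)(36804 − 33124)] = √[1733 × 3680] = 2525.3594
r = -2258 / 2525.3594 ≈ -0.894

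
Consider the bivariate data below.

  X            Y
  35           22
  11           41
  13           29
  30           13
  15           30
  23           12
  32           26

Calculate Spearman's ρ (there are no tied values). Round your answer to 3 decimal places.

-0.643

Rank X: 7, 1, 2, 5, 3, 4, 6
Rank Y: 3, 7, 5, 2, 6, 1, 4
d = rank(X) − rank(Y): 4, -6, -3, 3, -3, 3, 2; Σd² = 92
ρ = 1 − 6Σd² / [n(n²−1)] = 1 − 6×92 / (7×48) = 1 − 552/336 ≈ -0.643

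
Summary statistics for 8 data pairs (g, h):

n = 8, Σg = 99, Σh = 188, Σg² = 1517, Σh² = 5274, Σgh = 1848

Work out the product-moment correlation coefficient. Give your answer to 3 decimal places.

-0.957

r = (nΣgh − ΣgΣh) / √[(nΣg² − (Σg)²)(nΣh² − (Σh)²)]
Numerator: 8×1848 − 99×188 = -3828
Denominator: √[(12136 − 9801)(42192 − 35344)] = √[2335 × 6848] = 3998.7598
r = -3828 / 3998.7598 ≈ -0.957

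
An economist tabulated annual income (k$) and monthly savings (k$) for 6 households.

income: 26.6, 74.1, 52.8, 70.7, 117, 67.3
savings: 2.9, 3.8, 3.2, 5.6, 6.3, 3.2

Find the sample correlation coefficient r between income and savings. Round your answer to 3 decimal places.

0.822

n = 6, Σx = 408.5, Σy = 25, Σx² = 32202.99, Σy² = 114.38, Σxy = 1876.06
nΣxy − ΣxΣy = 11256.36 − 10212.5 = 1043.86
nΣx² − (Σx)² = 193217.94 − 166872.25 = 26345.69; nΣy² − (Σy)² = 686.28 − 625 = 61.28
r = 1043.86 / √(26345.69 × 61.28) = 1043.86 / 1270.6156 ≈ 0.822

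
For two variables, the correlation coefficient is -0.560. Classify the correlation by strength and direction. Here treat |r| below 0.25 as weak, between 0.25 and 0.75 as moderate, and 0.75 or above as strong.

r = -0.560 < 0 so the relationship is negative.
|r| = 0.560, which falls in the moderate range.

moderate negative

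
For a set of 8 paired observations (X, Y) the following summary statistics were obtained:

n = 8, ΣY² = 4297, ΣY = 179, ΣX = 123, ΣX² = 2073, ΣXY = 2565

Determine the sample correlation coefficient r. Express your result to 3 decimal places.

r = (nΣXY − ΣXΣY) / √[(nΣX² − (ΣX)²)(nΣY² − (ΣY)²)]
Numerator: 8×2565 − 123×179 = -1497
Denominator: √[(16584 − 15129)(34376 − 32041)] = √[1455 × 2335] = 1843.2105
r = -1497 / 1843.2105 ≈ -0.812

-0.812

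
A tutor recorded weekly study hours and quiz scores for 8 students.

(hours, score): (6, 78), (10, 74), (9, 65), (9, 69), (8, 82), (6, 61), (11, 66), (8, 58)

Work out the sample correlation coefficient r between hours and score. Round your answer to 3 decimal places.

-0.052

n = 8, Σx = 67, Σy = 553, Σx² = 583, Σy² = 38711, Σxy = 4626
nΣxy − ΣxΣy = 37008 − 37051 = -43
nΣx² − (Σx)² = 4664 − 4489 = 175; nΣy² − (Σy)² = 309688 − 305809 = 3879
r = -43 / √(175 × 3879) = -43 / 823.9084 ≈ -0.052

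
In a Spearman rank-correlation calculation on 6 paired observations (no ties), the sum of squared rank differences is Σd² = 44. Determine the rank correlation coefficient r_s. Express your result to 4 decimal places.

-0.2571

ρ = 1 − 6Σd² / [n(n²−1)] = 1 − 6×44 / (6×35)
  = 1 − 264/210 = 1 − 1.25714 ≈ -0.2571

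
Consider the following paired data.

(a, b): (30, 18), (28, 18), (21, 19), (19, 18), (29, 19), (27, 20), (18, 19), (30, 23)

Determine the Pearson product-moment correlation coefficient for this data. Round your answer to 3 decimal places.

0.330

n = 8, Σa = 202, Σb = 154, Σa² = 5280, Σb² = 2984, Σab = 3908
nΣab − ΣaΣb = 31264 − 31108 = 156
nΣa² − (Σa)² = 42240 − 40804 = 1436; nΣb² − (Σb)² = 23872 − 23716 = 156
r = 156 / √(1436 × 156) = 156 / 473.3033 ≈ 0.330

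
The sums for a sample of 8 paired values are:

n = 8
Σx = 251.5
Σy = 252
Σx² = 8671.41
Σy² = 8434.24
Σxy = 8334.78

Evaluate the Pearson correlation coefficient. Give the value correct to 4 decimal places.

r = (nΣxy − ΣxΣy) / √[(nΣx² − (Σx)²)(nΣy² − (Σy)²)]
Numerator: 8×8334.78 − 251.5×252 = 3300.24
Denominator: √[(69371.28 − 63252.25)(67473.92 − 63504)] = √[6119.03 × 3969.92] = 4928.6976
r = 3300.24 / 4928.6976 ≈ 0.6696

0.6696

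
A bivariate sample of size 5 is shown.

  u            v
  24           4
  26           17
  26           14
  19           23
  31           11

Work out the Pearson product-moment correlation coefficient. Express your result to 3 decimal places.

n = 5, Σu = 126, Σv = 69, Σu² = 3250, Σv² = 1151, Σuv = 1680
nΣuv − ΣuΣv = 8400 − 8694 = -294
nΣu² − (Σu)² = 16250 − 15876 = 374; nΣv² − (Σv)² = 5755 − 4761 = 994
r = -294 / √(374 × 994) = -294 / 609.7180 ≈ -0.482

-0.482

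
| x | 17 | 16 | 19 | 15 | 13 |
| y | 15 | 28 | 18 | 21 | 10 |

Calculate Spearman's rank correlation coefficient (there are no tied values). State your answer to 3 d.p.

0.200

Rank x: 4, 3, 5, 2, 1
Rank y: 2, 5, 3, 4, 1
d = rank(x) − rank(y): 2, -2, 2, -2, 0; Σd² = 16
ρ = 1 − 6Σd² / [n(n²−1)] = 1 − 6×16 / (5×24) = 1 − 96/120 ≈ 0.200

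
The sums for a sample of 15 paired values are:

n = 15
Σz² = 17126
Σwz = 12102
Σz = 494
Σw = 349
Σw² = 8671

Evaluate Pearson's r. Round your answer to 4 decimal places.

r = (nΣwz − ΣwΣz) / √[(nΣw² − (Σw)²)(nΣz² − (Σz)²)]
Numerator: 15×12102 − 349×494 = 9124
Denominator: √[(130065 − 121801)(256890 − 244036)] = √[8264 × 12854] = 10306.5734
r = 9124 / 10306.5734 ≈ 0.8853

0.8853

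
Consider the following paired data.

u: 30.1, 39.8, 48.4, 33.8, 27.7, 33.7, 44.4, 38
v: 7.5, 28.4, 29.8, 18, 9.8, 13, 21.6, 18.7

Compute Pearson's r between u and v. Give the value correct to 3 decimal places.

0.887

n = 8, Σu = 295.9, Σv = 146.8, Σu² = 11293.39, Σv² = 3156.14, Σuv = 5785.99
nΣuv − ΣuΣv = 46287.92 − 43438.12 = 2849.8
nΣu² − (Σu)² = 90347.12 − 87556.81 = 2790.31; nΣv² − (Σv)² = 25249.12 − 21550.24 = 3698.88
r = 2849.8 / √(2790.31 × 3698.88) = 2849.8 / 3212.6347 ≈ 0.887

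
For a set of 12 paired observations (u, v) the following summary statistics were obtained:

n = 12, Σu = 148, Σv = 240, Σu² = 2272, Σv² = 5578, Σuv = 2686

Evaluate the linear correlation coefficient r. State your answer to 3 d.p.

r = (nΣuv − ΣuΣv) / √[(nΣu² − (Σu)²)(nΣv² − (Σv)²)]
Numerator: 12×2686 − 148×240 = -3288
Denominator: √[(27264 − 21904)(66936 − 57600)] = √[5360 × 9336] = 7073.9635
r = -3288 / 7073.9635 ≈ -0.465

-0.465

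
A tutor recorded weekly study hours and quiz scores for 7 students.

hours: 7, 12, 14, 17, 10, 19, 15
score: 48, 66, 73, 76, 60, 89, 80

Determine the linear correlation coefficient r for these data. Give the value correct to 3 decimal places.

n = 7, Σx = 94, Σy = 492, Σx² = 1364, Σy² = 35686, Σxy = 6933
nΣxy − ΣxΣy = 48531 − 46248 = 2283
nΣx² − (Σx)² = 9548 − 8836 = 712; nΣy² − (Σy)² = 249802 − 242064 = 7738
r = 2283 / √(712 × 7738) = 2283 / 2347.2230 ≈ 0.973

0.973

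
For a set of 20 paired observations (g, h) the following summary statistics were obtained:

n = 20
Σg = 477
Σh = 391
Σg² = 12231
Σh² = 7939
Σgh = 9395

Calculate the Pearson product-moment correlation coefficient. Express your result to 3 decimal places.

0.139

r = (nΣgh − ΣgΣh) / √[(nΣg² − (Σg)²)(nΣh² − (Σh)²)]
Numerator: 20×9395 − 477×391 = 1393
Denominator: √[(244620 − 227529)(158780 − 152881)] = √[17091 × 5899] = 10040.9068
r = 1393 / 10040.9068 ≈ 0.139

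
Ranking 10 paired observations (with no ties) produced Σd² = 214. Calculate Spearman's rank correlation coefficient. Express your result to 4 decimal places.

ρ = 1 − 6Σd² / [n(n²−1)] = 1 − 6×214 / (10×99)
  = 1 − 1284/990 = 1 − 1.29697 ≈ -0.2970

-0.2970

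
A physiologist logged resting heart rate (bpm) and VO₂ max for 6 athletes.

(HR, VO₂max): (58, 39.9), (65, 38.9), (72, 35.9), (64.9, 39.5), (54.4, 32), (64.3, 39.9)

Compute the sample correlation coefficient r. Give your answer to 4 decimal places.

0.3134

n = 6, Σx = 378.6, Σy = 226.1, Σx² = 24078.86, Σy² = 8570.29, Σxy = 14297.42
nΣxy − ΣxΣy = 85784.52 − 85601.46 = 183.06
nΣx² − (Σx)² = 144473.16 − 143337.96 = 1135.2; nΣy² − (Σy)² = 51421.74 − 51121.21 = 300.53
r = 183.06 / √(1135.2 × 300.53) = 183.06 / 584.0905 ≈ 0.3134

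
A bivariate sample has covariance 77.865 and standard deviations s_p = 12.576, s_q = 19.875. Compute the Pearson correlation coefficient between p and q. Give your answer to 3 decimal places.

r = Cov(p,q) / (s_p · s_q) = 77.865 / (12.576 × 19.875)
  = 77.865 / 249.9480 ≈ 0.312

0.312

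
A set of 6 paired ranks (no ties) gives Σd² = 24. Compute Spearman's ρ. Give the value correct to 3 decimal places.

0.314

ρ = 1 − 6Σd² / [n(n²−1)] = 1 − 6×24 / (6×35)
  = 1 − 144/210 = 1 − 0.6857 ≈ 0.314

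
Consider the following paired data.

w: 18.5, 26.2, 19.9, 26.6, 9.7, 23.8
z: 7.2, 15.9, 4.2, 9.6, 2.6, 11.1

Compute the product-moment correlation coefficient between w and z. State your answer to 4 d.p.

0.8221

n = 6, Σw = 124.7, Σz = 50.6, Σw² = 2792.79, Σz² = 544.42, Σwz = 1178.12
nΣwz − ΣwΣz = 7068.72 − 6309.82 = 758.9
nΣw² − (Σw)² = 16756.74 − 15550.09 = 1206.65; nΣz² − (Σz)² = 3266.52 − 2560.36 = 706.16
r = 758.9 / √(1206.65 × 706.16) = 758.9 / 923.0861 ≈ 0.8221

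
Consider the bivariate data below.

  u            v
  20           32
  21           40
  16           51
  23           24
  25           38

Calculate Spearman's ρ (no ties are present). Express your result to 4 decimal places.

Rank u: 2, 3, 1, 4, 5
Rank v: 2, 4, 5, 1, 3
d = rank(u) − rank(v): 0, -1, -4, 3, 2; Σd² = 30
ρ = 1 − 6Σd² / [n(n²−1)] = 1 − 6×30 / (5×24) = 1 − 180/120 ≈ -0.5000

-0.5000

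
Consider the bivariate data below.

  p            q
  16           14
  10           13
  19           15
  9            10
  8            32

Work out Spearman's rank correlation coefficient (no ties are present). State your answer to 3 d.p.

Rank p: 4, 3, 5, 2, 1
Rank q: 3, 2, 4, 1, 5
d = rank(p) − rank(q): 1, 1, 1, 1, -4; Σd² = 20
ρ = 1 − 6Σd² / [n(n²−1)] = 1 − 6×20 / (5×24) = 1 − 120/120 ≈ 0.000

0.000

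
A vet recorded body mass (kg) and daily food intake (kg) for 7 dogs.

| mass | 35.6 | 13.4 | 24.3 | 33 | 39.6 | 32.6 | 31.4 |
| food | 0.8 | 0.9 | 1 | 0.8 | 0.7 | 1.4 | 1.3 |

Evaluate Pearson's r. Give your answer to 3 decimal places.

-0.107

n = 7, Σx = 209.9, Σy = 6.9, Σx² = 6743.29, Σy² = 7.23, Σxy = 205.42
nΣxy − ΣxΣy = 1437.94 − 1448.31 = -10.37
nΣx² − (Σx)² = 47203.03 − 44058.01 = 3145.02; nΣy² − (Σy)² = 50.61 − 47.61 = 3
r = -10.37 / √(3145.02 × 3) = -10.37 / 97.1342 ≈ -0.107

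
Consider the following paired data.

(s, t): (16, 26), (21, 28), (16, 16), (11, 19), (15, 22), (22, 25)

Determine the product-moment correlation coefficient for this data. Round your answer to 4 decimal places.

0.6449

n = 6, Σs = 101, Σt = 136, Σs² = 1783, Σt² = 3186, Σst = 2349
nΣst − ΣsΣt = 14094 − 13736 = 358
nΣs² − (Σs)² = 10698 − 10201 = 497; nΣt² − (Σt)² = 19116 − 18496 = 620
r = 358 / √(497 × 620) = 358 / 555.1036 ≈ 0.6449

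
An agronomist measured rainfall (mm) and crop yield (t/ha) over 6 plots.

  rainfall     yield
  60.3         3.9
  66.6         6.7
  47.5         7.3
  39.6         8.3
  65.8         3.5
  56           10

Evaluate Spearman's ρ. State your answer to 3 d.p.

-0.657

Rank rainfall: 4, 6, 2, 1, 5, 3
Rank yield: 2, 3, 4, 5, 1, 6
d = rank(rainfall) − rank(yield): 2, 3, -2, -4, 4, -3; Σd² = 58
ρ = 1 − 6Σd² / [n(n²−1)] = 1 − 6×58 / (6×35) = 1 − 348/210 ≈ -0.657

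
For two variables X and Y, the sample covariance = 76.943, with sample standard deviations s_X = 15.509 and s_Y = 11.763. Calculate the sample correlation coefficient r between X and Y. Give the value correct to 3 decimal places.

0.422

r = Cov(X,Y) / (s_X · s_Y) = 76.943 / (15.509 × 11.763)
  = 76.943 / 182.4324 ≈ 0.422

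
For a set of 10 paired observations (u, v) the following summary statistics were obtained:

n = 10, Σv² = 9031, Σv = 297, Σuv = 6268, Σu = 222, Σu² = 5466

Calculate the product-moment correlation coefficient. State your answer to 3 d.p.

-0.968

r = (nΣuv − ΣuΣv) / √[(nΣu² − (Σu)²)(nΣv² − (Σv)²)]
Numerator: 10×6268 − 222×297 = -3254
Denominator: √[(54660 − 49284)(90310 − 88209)] = √[5376 × 2101] = 3360.7999
r = -3254 / 3360.7999 ≈ -0.968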